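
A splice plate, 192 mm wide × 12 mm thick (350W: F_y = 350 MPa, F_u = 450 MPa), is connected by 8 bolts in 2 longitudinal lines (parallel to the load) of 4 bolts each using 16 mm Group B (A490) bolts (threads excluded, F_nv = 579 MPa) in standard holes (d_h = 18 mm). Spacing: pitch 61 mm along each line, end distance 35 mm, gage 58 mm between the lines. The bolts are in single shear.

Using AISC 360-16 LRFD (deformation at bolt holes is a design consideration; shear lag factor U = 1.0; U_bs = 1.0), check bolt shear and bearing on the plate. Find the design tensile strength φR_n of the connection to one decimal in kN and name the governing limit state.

698.5 kN (bolt shear governs)

Bolt shear: A_b = π(16)²/4 = 201.06 mm². φR_n = 0.75 × 579 × 201.06 × 8 × 1 = 698.5 kN.
Bearing (12 mm plate, F_u = 450 MPa): end bolts L_c = 35 − 18/2 = 26, R_n = min(1.2×26×12×450, 2.4×16×12×450) = 168.48 kN/bolt; interior L_c = 61 − 18 = 43, R_n = 207.36 kN/bolt. φR_n = 0.75 × (2×168.48 + 6×207.36) = 1185.8 kN.
Governing: min(698.5, 1185.8) = 698.5 kN → bolt shear.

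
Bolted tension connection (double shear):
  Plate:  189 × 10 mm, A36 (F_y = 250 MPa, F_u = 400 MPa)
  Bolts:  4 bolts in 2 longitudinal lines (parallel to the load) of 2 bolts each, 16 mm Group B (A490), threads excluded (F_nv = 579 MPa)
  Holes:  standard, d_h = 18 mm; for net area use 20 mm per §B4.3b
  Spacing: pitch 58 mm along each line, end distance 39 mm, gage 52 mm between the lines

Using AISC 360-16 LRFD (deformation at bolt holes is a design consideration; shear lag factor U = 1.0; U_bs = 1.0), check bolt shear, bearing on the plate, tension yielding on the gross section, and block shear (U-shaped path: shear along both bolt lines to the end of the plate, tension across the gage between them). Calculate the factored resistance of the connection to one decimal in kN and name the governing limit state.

314.3 kN (block shear governs)

Bolt shear: A_b = π(16)²/4 = 201.06 mm². φR_n = 0.75 × 579 × 201.06 × 4 × 2 = 698.5 kN.
Bearing (10 mm plate, F_u = 400 MPa): end bolts L_c = 39 − 18/2 = 30, R_n = min(1.2×30×10×400, 2.4×16×10×400) = 144 kN/bolt; interior L_c = 58 − 18 = 40, R_n = 153.6 kN/bolt. φR_n = 0.75 × (2×144 + 2×153.6) = 446.4 kN.
Tension yield (gross): A_g = 189×10 = 1890 mm². φR_n = 0.90 × 250 × 1890 = 425.3 kN.
Block shear: shear path 2×[39+1×58] = 2×97 mm, A_gv = 1940, A_nv = 2×(97 − 1.5×20)×10 = 1340 mm²; tension across gage: (52 − 1×20)×10 = 320 mm². R_n = min(0.6×400×1340, 0.6×250×1940) + 1.0×400×320 = min(321.6, 291) + 128 = 419 kN. φR_n = 0.75 × 419 = 314.3 kN.
Governing: min(698.5, 446.4, 425.3, 314.3) = 314.3 kN → block shear.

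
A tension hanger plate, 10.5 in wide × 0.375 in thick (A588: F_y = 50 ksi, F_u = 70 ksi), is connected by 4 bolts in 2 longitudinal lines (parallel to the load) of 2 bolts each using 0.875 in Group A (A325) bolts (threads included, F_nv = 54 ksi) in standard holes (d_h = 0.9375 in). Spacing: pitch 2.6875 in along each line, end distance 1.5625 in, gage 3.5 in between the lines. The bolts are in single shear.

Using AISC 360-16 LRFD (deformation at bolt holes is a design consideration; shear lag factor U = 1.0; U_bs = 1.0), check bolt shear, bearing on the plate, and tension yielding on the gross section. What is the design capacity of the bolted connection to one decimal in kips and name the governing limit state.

97.4 kips (bolt shear governs)

Bolt shear: A_b = π(0.875)²/4 = 0.60132 in². φR_n = 0.75 × 54 × 0.60132 × 4 × 1 = 97.4 kips.
Bearing (0.375 in plate, F_u = 70 ksi): end bolts L_c = 1.5625 − 0.9375/2 = 1.09375, R_n = min(1.2×1.09375×0.375×70, 2.4×0.875×0.375×70) = 34.453 kips/bolt; interior L_c = 2.6875 − 0.9375 = 1.75, R_n = 55.125 kips/bolt. φR_n = 0.75 × (2×34.453 + 2×55.125) = 134.4 kips.
Tension yield (gross): A_g = 10.5×0.375 = 3.9375 in². φR_n = 0.90 × 50 × 3.9375 = 177.2 kips.
Governing: min(97.4, 134.4, 177.2) = 97.4 kips → bolt shear.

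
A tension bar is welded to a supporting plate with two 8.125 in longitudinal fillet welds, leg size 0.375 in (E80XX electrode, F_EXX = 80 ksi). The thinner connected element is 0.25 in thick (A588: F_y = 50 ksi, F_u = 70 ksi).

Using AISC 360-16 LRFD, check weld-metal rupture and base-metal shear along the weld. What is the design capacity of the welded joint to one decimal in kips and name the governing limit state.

Weld metal: throat = 0.707×0.375 = 0.26513 in, L = 2×8.125 = 16.25 in. φR_n = 0.75 × 0.6 × 80 × 0.26513 × 16.25 = 155.1 kips.
Base metal shear (0.25 in plate): yield φR_n = 1.0×0.6×50×0.25×16.25 = 121.9 kips; rupture φR_n = 0.75×0.6×70×0.25×16.25 = 128.0 kips; take 121.9 kips (yield).
Governing: min(155.1, 121.9) = 121.9 kips → base-metal shear.

121.9 kips (base-metal shear governs)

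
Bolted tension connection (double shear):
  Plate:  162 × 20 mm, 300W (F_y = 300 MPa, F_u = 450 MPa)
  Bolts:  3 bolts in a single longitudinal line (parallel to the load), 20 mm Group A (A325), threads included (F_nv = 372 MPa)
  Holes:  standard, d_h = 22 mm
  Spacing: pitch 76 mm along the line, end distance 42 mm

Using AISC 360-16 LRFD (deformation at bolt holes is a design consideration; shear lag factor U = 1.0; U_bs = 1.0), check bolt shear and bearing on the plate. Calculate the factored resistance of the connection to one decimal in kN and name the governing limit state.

Bolt shear: A_b = π(20)²/4 = 314.16 mm². φR_n = 0.75 × 372 × 314.16 × 3 × 2 = 525.9 kN.
Bearing (20 mm plate, F_u = 450 MPa): end bolts L_c = 42 − 22/2 = 31, R_n = min(1.2×31×20×450, 2.4×20×20×450) = 334.8 kN/bolt; interior L_c = 76 − 22 = 54, R_n = 432 kN/bolt. φR_n = 0.75 × (1×334.8 + 2×432) = 899.1 kN.
Governing: min(525.9, 899.1) = 525.9 kN → bolt shear.

525.9 kN (bolt shear governs)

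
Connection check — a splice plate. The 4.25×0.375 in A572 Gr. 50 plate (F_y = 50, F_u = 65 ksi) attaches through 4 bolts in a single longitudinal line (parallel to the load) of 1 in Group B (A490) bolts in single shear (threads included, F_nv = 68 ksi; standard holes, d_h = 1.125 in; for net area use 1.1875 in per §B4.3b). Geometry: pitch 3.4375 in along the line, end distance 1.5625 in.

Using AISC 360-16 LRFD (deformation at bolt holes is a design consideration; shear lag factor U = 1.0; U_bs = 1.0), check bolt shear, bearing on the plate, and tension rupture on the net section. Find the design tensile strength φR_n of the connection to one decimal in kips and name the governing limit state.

Bolt shear: A_b = π(1)²/4 = 0.7854 in². φR_n = 0.75 × 68 × 0.7854 × 4 × 1 = 160.2 kips.
Bearing (0.375 in plate, F_u = 65 ksi): end bolts L_c = 1.5625 − 1.125/2 = 1, R_n = min(1.2×1×0.375×65, 2.4×1×0.375×65) = 29.25 kips/bolt; interior L_c = 3.4375 − 1.125 = 2.3125, R_n = 58.5 kips/bolt. φR_n = 0.75 × (1×29.25 + 3×58.5) = 153.6 kips.
Tension rupture (net): A_n = (4.25 − 1×1.1875)×0.375 = 1.1484 in² (U = 1.0, A_e = A_n). φR_n = 0.75 × 65 × 1.1484 = 56.0 kips.
Governing: min(160.2, 153.6, 56.0) = 56.0 kips → net-section rupture.

56.0 kips (net-section rupture governs)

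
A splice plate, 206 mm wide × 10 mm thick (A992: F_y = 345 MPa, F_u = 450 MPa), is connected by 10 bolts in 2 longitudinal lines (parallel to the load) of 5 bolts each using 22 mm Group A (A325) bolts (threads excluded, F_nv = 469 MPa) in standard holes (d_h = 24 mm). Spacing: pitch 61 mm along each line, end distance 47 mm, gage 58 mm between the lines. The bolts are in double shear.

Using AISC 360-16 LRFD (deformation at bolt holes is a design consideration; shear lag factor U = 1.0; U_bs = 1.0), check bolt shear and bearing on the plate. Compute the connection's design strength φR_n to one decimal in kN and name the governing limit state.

Bolt shear: A_b = π(22)²/4 = 380.13 mm². φR_n = 0.75 × 469 × 380.13 × 10 × 2 = 2674.2 kN.
Bearing (10 mm plate, F_u = 450 MPa): end bolts L_c = 47 − 24/2 = 35, R_n = min(1.2×35×10×450, 2.4×22×10×450) = 189 kN/bolt; interior L_c = 61 − 24 = 37, R_n = 199.8 kN/bolt. φR_n = 0.75 × (2×189 + 8×199.8) = 1482.3 kN.
Governing: min(2674.2, 1482.3) = 1482.3 kN → bearing.

1482.3 kN (bearing governs)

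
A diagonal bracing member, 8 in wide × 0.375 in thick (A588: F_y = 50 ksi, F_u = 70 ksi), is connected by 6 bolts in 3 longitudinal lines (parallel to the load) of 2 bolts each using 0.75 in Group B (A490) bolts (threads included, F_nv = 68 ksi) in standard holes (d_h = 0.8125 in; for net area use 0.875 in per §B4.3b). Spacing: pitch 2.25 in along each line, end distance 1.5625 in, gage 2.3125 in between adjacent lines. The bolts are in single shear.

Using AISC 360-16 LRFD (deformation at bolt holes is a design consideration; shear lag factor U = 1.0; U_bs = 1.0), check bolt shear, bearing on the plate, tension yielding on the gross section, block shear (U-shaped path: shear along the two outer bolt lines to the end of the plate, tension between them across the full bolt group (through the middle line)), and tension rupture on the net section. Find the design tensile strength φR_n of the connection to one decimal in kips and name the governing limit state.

105.8 kips (net-section rupture governs)

Bolt shear: A_b = π(0.75)²/4 = 0.44179 in². φR_n = 0.75 × 68 × 0.44179 × 6 × 1 = 135.2 kips.
Bearing (0.375 in plate, F_u = 70 ksi): end bolts L_c = 1.5625 − 0.8125/2 = 1.15625, R_n = min(1.2×1.15625×0.375×70, 2.4×0.75×0.375×70) = 36.422 kips/bolt; interior L_c = 2.25 − 0.8125 = 1.4375, R_n = 45.281 kips/bolt. φR_n = 0.75 × (3×36.422 + 3×45.281) = 183.8 kips.
Tension yield (gross): A_g = 8×0.375 = 3 in². φR_n = 0.90 × 50 × 3 = 135.0 kips.
Block shear: shear path 2×[1.5625+1×2.25] = 2×3.8125 in, A_gv = 2.8594, A_nv = 2×(3.8125 − 1.5×0.875)×0.375 = 1.875 in²; tension across gage: (4.625 − 2×0.875)×0.375 = 1.0781 in². R_n = min(0.6×70×1.875, 0.6×50×2.8594) + 1.0×70×1.0781 = min(78.75, 85.782) + 75.467 = 154.22 kips. φR_n = 0.75 × 154.22 = 115.7 kips.
Tension rupture (net): A_n = (8 − 3×0.875)×0.375 = 2.0156 in² (U = 1.0, A_e = A_n). φR_n = 0.75 × 70 × 2.0156 = 105.8 kips.
Governing: min(135.2, 183.8, 135.0, 115.7, 105.8) = 105.8 kips → net-section rupture.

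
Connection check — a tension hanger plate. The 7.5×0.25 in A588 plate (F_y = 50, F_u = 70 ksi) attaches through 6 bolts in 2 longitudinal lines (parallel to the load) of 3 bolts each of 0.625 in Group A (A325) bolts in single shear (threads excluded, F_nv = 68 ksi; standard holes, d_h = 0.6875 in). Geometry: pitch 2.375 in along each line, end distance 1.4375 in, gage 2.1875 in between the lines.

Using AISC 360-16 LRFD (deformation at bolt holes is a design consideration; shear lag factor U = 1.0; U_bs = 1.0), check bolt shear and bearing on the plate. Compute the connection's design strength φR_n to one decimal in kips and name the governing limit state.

93.9 kips (bolt shear governs)

Bolt shear: A_b = π(0.625)²/4 = 0.3068 in². φR_n = 0.75 × 68 × 0.3068 × 6 × 1 = 93.9 kips.
Bearing (0.25 in plate, F_u = 70 ksi): end bolts L_c = 1.4375 − 0.6875/2 = 1.09375, R_n = min(1.2×1.09375×0.25×70, 2.4×0.625×0.25×70) = 22.969 kips/bolt; interior L_c = 2.375 − 0.6875 = 1.6875, R_n = 26.25 kips/bolt. φR_n = 0.75 × (2×22.969 + 4×26.25) = 113.2 kips.
Governing: min(93.9, 113.2) = 93.9 kips → bolt shear.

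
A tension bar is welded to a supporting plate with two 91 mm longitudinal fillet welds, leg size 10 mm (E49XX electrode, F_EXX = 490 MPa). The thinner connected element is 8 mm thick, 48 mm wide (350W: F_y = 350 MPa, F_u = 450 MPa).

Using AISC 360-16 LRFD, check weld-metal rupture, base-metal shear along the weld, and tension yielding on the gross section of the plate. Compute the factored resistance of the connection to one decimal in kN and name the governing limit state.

121.0 kN (gross-section yield governs)

Weld metal: throat = 0.707×10 = 7.07 mm, L = 2×91 = 182 mm. φR_n = 0.75 × 0.6 × 490 × 7.07 × 182 = 283.7 kN.
Base metal shear (8 mm plate): yield φR_n = 1.0×0.6×350×8×182 = 305.8 kN; rupture φR_n = 0.75×0.6×450×8×182 = 294.8 kN; take 294.8 kN (rupture).
Tension yield (gross): A_g = 48×8 = 384 mm². φR_n = 0.90 × 350 × 384 = 121.0 kN.
Governing: min(283.7, 294.8, 121.0) = 121.0 kN → gross-section yield.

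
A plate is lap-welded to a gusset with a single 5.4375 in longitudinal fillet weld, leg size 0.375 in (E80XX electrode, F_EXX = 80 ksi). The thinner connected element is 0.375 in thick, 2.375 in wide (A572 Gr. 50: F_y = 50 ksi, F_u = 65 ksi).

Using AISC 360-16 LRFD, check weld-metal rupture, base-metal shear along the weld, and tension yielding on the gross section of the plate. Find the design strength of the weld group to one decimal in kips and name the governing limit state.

40.1 kips (gross-section yield governs)

Weld metal: throat = 0.707×0.375 = 0.26513 in, L = 5.4375 in. φR_n = 0.75 × 0.6 × 80 × 0.26513 × 5.4375 = 51.9 kips.
Base metal shear (0.375 in plate): yield φR_n = 1.0×0.6×50×0.375×5.4375 = 61.2 kips; rupture φR_n = 0.75×0.6×65×0.375×5.4375 = 59.6 kips; take 59.6 kips (rupture).
Tension yield (gross): A_g = 2.375×0.375 = 0.89063 in². φR_n = 0.90 × 50 × 0.89063 = 40.1 kips.
Governing: min(51.9, 59.6, 40.1) = 40.1 kips → gross-section yield.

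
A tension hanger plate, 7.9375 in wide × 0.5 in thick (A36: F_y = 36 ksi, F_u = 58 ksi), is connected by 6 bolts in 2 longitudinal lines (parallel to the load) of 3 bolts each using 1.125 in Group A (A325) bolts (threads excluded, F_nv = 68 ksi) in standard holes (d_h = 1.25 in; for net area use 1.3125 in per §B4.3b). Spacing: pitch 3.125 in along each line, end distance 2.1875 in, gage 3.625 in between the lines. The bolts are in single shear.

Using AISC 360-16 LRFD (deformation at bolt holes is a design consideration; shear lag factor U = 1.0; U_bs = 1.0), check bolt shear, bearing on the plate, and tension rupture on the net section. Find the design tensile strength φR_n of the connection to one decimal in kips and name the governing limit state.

115.5 kips (net-section rupture governs)

Bolt shear: A_b = π(1.125)²/4 = 0.99402 in². φR_n = 0.75 × 68 × 0.99402 × 6 × 1 = 304.2 kips.
Bearing (0.5 in plate, F_u = 58 ksi): end bolts L_c = 2.1875 − 1.25/2 = 1.5625, R_n = min(1.2×1.5625×0.5×58, 2.4×1.125×0.5×58) = 54.375 kips/bolt; interior L_c = 3.125 − 1.25 = 1.875, R_n = 65.25 kips/bolt. φR_n = 0.75 × (2×54.375 + 4×65.25) = 277.3 kips.
Tension rupture (net): A_n = (7.9375 − 2×1.3125)×0.5 = 2.6563 in² (U = 1.0, A_e = A_n). φR_n = 0.75 × 58 × 2.6563 = 115.5 kips.
Governing: min(304.2, 277.3, 115.5) = 115.5 kips → net-section rupture.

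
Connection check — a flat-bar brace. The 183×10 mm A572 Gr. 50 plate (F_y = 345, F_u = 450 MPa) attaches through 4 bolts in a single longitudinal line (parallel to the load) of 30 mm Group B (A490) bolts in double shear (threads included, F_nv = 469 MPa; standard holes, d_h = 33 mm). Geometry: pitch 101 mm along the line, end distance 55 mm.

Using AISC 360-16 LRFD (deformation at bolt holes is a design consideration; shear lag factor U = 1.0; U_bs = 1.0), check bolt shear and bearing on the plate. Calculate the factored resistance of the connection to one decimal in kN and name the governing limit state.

884.9 kN (bearing governs)

Bolt shear: A_b = π(30)²/4 = 706.86 mm². φR_n = 0.75 × 469 × 706.86 × 4 × 2 = 1989.1 kN.
Bearing (10 mm plate, F_u = 450 MPa): end bolts L_c = 55 − 33/2 = 38.5, R_n = min(1.2×38.5×10×450, 2.4×30×10×450) = 207.9 kN/bolt; interior L_c = 101 − 33 = 68, R_n = 324 kN/bolt. φR_n = 0.75 × (1×207.9 + 3×324) = 884.9 kN.
Governing: min(1989.1, 884.9) = 884.9 kN → bearing.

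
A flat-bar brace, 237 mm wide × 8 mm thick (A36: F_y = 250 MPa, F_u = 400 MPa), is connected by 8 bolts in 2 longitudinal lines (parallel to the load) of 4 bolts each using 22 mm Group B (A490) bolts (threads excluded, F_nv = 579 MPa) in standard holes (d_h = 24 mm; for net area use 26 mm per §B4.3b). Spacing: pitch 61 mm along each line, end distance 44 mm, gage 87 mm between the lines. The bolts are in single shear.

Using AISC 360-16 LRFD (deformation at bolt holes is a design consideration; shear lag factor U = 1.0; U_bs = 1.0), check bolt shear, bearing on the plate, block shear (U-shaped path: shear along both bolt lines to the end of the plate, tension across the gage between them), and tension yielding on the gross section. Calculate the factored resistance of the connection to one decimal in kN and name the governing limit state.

426.6 kN (gross-section yield governs)

Bolt shear: A_b = π(22)²/4 = 380.13 mm². φR_n = 0.75 × 579 × 380.13 × 8 × 1 = 1320.6 kN.
Bearing (8 mm plate, F_u = 400 MPa): end bolts L_c = 44 − 24/2 = 32, R_n = min(1.2×32×8×400, 2.4×22×8×400) = 122.88 kN/bolt; interior L_c = 61 − 24 = 37, R_n = 142.08 kN/bolt. φR_n = 0.75 × (2×122.88 + 6×142.08) = 823.7 kN.
Block shear: shear path 2×[44+3×61] = 2×227 mm, A_gv = 3632, A_nv = 2×(227 − 3.5×26)×8 = 2176 mm²; tension across gage: (87 − 1×26)×8 = 488 mm². R_n = min(0.6×400×2176, 0.6×250×3632) + 1.0×400×488 = min(522.24, 544.8) + 195.2 = 717.44 kN. φR_n = 0.75 × 717.44 = 538.1 kN.
Tension yield (gross): A_g = 237×8 = 1896 mm². φR_n = 0.90 × 250 × 1896 = 426.6 kN.
Governing: min(1320.6, 823.7, 538.1, 426.6) = 426.6 kN → gross-section yield.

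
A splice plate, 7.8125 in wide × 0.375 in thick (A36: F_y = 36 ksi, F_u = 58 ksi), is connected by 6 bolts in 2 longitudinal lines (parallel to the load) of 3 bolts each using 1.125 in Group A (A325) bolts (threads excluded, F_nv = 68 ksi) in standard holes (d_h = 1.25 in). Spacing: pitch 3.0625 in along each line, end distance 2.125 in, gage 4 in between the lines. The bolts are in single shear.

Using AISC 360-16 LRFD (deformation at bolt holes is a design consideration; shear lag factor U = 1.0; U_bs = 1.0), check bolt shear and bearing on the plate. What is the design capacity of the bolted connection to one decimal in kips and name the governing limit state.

200.6 kips (bearing governs)

Bolt shear: A_b = π(1.125)²/4 = 0.99402 in². φR_n = 0.75 × 68 × 0.99402 × 6 × 1 = 304.2 kips.
Bearing (0.375 in plate, F_u = 58 ksi): end bolts L_c = 2.125 − 1.25/2 = 1.5, R_n = min(1.2×1.5×0.375×58, 2.4×1.125×0.375×58) = 39.15 kips/bolt; interior L_c = 3.0625 − 1.25 = 1.8125, R_n = 47.306 kips/bolt. φR_n = 0.75 × (2×39.15 + 4×47.306) = 200.6 kips.
Governing: min(304.2, 200.6) = 200.6 kips → bearing.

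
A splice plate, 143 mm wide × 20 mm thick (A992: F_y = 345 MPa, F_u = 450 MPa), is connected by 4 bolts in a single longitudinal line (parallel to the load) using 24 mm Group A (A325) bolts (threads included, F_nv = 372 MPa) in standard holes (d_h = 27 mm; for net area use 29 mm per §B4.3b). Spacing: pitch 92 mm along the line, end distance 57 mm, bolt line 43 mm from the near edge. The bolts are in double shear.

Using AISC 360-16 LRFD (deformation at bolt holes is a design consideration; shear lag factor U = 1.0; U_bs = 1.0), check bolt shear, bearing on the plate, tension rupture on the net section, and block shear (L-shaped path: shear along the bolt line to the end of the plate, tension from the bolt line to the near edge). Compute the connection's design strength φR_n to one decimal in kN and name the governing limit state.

Bolt shear: A_b = π(24)²/4 = 452.39 mm². φR_n = 0.75 × 372 × 452.39 × 4 × 2 = 1009.7 kN.
Bearing (20 mm plate, F_u = 450 MPa): end bolts L_c = 57 − 27/2 = 43.5, R_n = min(1.2×43.5×20×450, 2.4×24×20×450) = 469.8 kN/bolt; interior L_c = 92 − 27 = 65, R_n = 518.4 kN/bolt. φR_n = 0.75 × (1×469.8 + 3×518.4) = 1518.8 kN.
Tension rupture (net): A_n = (143 − 1×29)×20 = 2280 mm² (U = 1.0, A_e = A_n). φR_n = 0.75 × 450 × 2280 = 769.5 kN.
Block shear: shear path 1×[57+3×92] = 1×333 mm, A_gv = 6660, A_nv = 1×(333 − 3.5×29)×20 = 4630 mm²; tension to near edge: (43 − 0.5×29)×20 = 570 mm². R_n = min(0.6×450×4630, 0.6×345×6660) + 1.0×450×570 = min(1250.1, 1378.6) + 256.5 = 1506.6 kN. φR_n = 0.75 × 1506.6 = 1130.0 kN.
Governing: min(1009.7, 1518.8, 769.5, 1130.0) = 769.5 kN → net-section rupture.

769.5 kN (net-section rupture governs)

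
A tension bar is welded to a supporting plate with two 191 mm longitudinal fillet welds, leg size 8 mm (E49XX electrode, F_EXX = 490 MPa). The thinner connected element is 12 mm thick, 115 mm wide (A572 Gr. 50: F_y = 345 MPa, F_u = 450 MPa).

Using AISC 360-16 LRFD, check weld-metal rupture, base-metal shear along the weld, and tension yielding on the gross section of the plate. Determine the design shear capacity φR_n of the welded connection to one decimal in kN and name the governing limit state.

Weld metal: throat = 0.707×8 = 5.656 mm, L = 2×191 = 382 mm. φR_n = 0.75 × 0.6 × 490 × 5.656 × 382 = 476.4 kN.
Base metal shear (12 mm plate): yield φR_n = 1.0×0.6×345×12×382 = 948.9 kN; rupture φR_n = 0.75×0.6×450×12×382 = 928.3 kN; take 928.3 kN (rupture).
Tension yield (gross): A_g = 115×12 = 1380 mm². φR_n = 0.90 × 345 × 1380 = 428.5 kN.
Governing: min(476.4, 928.3, 428.5) = 428.5 kN → gross-section yield.

428.5 kN (gross-section yield governs)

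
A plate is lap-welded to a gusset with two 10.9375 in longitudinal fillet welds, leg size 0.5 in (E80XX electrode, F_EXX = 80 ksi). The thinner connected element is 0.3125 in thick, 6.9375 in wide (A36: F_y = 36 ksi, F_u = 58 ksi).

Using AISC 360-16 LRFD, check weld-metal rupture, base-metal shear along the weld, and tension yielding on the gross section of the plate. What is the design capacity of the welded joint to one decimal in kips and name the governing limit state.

Weld metal: throat = 0.707×0.5 = 0.3535 in, L = 2×10.9375 = 21.875 in. φR_n = 0.75 × 0.6 × 80 × 0.3535 × 21.875 = 278.4 kips.
Base metal shear (0.3125 in plate): yield φR_n = 1.0×0.6×36×0.3125×21.875 = 147.7 kips; rupture φR_n = 0.75×0.6×58×0.3125×21.875 = 178.4 kips; take 147.7 kips (yield).
Tension yield (gross): A_g = 6.9375×0.3125 = 2.168 in². φR_n = 0.90 × 36 × 2.168 = 70.2 kips.
Governing: min(278.4, 147.7, 70.2) = 70.2 kips → gross-section yield.

70.2 kips (gross-section yield governs)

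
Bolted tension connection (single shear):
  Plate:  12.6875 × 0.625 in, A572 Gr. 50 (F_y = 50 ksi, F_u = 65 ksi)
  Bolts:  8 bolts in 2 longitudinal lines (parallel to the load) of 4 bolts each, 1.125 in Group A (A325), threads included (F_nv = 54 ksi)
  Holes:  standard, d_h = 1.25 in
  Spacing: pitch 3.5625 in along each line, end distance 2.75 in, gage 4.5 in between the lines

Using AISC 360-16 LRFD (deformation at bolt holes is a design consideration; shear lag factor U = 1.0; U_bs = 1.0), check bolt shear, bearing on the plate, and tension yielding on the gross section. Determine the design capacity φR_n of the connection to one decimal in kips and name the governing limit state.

Bolt shear: A_b = π(1.125)²/4 = 0.99402 in². φR_n = 0.75 × 54 × 0.99402 × 8 × 1 = 322.1 kips.
Bearing (0.625 in plate, F_u = 65 ksi): end bolts L_c = 2.75 − 1.25/2 = 2.125, R_n = min(1.2×2.125×0.625×65, 2.4×1.125×0.625×65) = 103.59 kips/bolt; interior L_c = 3.5625 − 1.25 = 2.3125, R_n = 109.69 kips/bolt. φR_n = 0.75 × (2×103.59 + 6×109.69) = 649.0 kips.
Tension yield (gross): A_g = 12.6875×0.625 = 7.9297 in². φR_n = 0.90 × 50 × 7.9297 = 356.8 kips.
Governing: min(322.1, 649.0, 356.8) = 322.1 kips → bolt shear.

322.1 kips (bolt shear governs)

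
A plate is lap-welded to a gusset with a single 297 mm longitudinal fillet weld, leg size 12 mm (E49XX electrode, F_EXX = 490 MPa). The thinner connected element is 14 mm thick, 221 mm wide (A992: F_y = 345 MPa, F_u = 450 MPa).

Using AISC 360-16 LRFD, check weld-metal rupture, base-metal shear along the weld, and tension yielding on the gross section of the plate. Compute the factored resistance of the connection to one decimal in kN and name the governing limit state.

555.6 kN (weld metal governs)

Weld metal: throat = 0.707×12 = 8.484 mm, L = 297 mm. φR_n = 0.75 × 0.6 × 490 × 8.484 × 297 = 555.6 kN.
Base metal shear (14 mm plate): yield φR_n = 1.0×0.6×345×14×297 = 860.7 kN; rupture φR_n = 0.75×0.6×450×14×297 = 842.0 kN; take 842.0 kN (rupture).
Tension yield (gross): A_g = 221×14 = 3094 mm². φR_n = 0.90 × 345 × 3094 = 960.7 kN.
Governing: min(555.6, 842.0, 960.7) = 555.6 kN → weld metal.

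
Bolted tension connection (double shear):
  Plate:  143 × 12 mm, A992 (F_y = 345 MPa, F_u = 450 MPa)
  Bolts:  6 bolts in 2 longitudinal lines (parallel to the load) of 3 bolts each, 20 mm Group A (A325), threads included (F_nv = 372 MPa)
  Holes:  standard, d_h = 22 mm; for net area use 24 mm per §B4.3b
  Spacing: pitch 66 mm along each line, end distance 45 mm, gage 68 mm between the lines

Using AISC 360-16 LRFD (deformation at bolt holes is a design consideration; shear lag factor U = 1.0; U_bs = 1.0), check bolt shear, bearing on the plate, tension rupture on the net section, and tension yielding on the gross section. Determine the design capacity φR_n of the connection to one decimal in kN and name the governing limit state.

Bolt shear: A_b = π(20)²/4 = 314.16 mm². φR_n = 0.75 × 372 × 314.16 × 6 × 2 = 1051.8 kN.
Bearing (12 mm plate, F_u = 450 MPa): end bolts L_c = 45 − 22/2 = 34, R_n = min(1.2×34×12×450, 2.4×20×12×450) = 220.32 kN/bolt; interior L_c = 66 − 22 = 44, R_n = 259.2 kN/bolt. φR_n = 0.75 × (2×220.32 + 4×259.2) = 1108.1 kN.
Tension rupture (net): A_n = (143 − 2×24)×12 = 1140 mm² (U = 1.0, A_e = A_n). φR_n = 0.75 × 450 × 1140 = 384.8 kN.
Tension yield (gross): A_g = 143×12 = 1716 mm². φR_n = 0.90 × 345 × 1716 = 532.8 kN.
Governing: min(1051.8, 1108.1, 384.8, 532.8) = 384.8 kN → net-section rupture.

384.8 kN (net-section rupture governs)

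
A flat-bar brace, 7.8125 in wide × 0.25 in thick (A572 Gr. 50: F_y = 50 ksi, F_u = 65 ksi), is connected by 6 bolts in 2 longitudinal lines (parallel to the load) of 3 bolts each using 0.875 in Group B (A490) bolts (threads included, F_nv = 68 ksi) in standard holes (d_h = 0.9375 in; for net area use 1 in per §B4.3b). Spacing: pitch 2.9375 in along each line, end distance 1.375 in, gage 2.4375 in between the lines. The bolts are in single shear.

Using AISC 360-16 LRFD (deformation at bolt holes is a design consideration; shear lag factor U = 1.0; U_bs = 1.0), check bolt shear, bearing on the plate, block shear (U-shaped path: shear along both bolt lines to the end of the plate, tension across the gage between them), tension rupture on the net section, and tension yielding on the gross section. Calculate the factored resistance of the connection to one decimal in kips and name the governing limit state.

Bolt shear: A_b = π(0.875)²/4 = 0.60132 in². φR_n = 0.75 × 68 × 0.60132 × 6 × 1 = 184.0 kips.
Bearing (0.25 in plate, F_u = 65 ksi): end bolts L_c = 1.375 − 0.9375/2 = 0.90625, R_n = min(1.2×0.90625×0.25×65, 2.4×0.875×0.25×65) = 17.672 kips/bolt; interior L_c = 2.9375 − 0.9375 = 2, R_n = 34.125 kips/bolt. φR_n = 0.75 × (2×17.672 + 4×34.125) = 128.9 kips.
Block shear: shear path 2×[1.375+2×2.9375] = 2×7.25 in, A_gv = 3.625, A_nv = 2×(7.25 − 2.5×1)×0.25 = 2.375 in²; tension across gage: (2.4375 − 1×1)×0.25 = 0.35938 in². R_n = min(0.6×65×2.375, 0.6×50×3.625) + 1.0×65×0.35938 = min(92.625, 108.75) + 23.36 = 115.99 kips. φR_n = 0.75 × 115.99 = 87.0 kips.
Tension rupture (net): A_n = (7.8125 − 2×1)×0.25 = 1.4531 in² (U = 1.0, A_e = A_n). φR_n = 0.75 × 65 × 1.4531 = 70.8 kips.
Tension yield (gross): A_g = 7.8125×0.25 = 1.9531 in². φR_n = 0.90 × 50 × 1.9531 = 87.9 kips.
Governing: min(184.0, 128.9, 87.0, 70.8, 87.9) = 70.8 kips → net-section rupture.

70.8 kips (net-section rupture governs)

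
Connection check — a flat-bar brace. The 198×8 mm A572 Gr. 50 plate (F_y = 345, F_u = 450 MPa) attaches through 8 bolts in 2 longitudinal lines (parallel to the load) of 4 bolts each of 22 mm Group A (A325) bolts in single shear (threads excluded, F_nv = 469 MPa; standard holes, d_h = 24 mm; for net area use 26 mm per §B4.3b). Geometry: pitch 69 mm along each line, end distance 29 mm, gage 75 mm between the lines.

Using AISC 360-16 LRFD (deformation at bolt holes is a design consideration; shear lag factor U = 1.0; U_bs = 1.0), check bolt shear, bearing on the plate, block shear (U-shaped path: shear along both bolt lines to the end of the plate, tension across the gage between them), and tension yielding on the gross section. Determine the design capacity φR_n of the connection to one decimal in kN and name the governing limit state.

491.8 kN (gross-section yield governs)

Bolt shear: A_b = π(22)²/4 = 380.13 mm². φR_n = 0.75 × 469 × 380.13 × 8 × 1 = 1069.7 kN.
Bearing (8 mm plate, F_u = 450 MPa): end bolts L_c = 29 − 24/2 = 17, R_n = min(1.2×17×8×450, 2.4×22×8×450) = 73.44 kN/bolt; interior L_c = 69 − 24 = 45, R_n = 190.08 kN/bolt. φR_n = 0.75 × (2×73.44 + 6×190.08) = 965.5 kN.
Block shear: shear path 2×[29+3×69] = 2×236 mm, A_gv = 3776, A_nv = 2×(236 − 3.5×26)×8 = 2320 mm²; tension across gage: (75 − 1×26)×8 = 392 mm². R_n = min(0.6×450×2320, 0.6×345×3776) + 1.0×450×392 = min(626.4, 781.63) + 176.4 = 802.8 kN. φR_n = 0.75 × 802.8 = 602.1 kN.
Tension yield (gross): A_g = 198×8 = 1584 mm². φR_n = 0.90 × 345 × 1584 = 491.8 kN.
Governing: min(1069.7, 965.5, 602.1, 491.8) = 491.8 kN → gross-section yield.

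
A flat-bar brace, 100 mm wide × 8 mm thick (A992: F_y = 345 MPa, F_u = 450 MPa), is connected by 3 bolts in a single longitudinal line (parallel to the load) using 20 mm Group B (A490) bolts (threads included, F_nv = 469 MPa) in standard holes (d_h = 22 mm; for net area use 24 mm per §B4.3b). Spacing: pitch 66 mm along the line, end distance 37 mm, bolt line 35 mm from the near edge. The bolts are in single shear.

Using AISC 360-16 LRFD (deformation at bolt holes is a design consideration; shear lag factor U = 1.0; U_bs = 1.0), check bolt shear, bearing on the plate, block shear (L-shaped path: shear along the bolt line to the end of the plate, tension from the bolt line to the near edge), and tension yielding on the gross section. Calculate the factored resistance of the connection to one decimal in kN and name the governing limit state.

Bolt shear: A_b = π(20)²/4 = 314.16 mm². φR_n = 0.75 × 469 × 314.16 × 3 × 1 = 331.5 kN.
Bearing (8 mm plate, F_u = 450 MPa): end bolts L_c = 37 − 22/2 = 26, R_n = min(1.2×26×8×450, 2.4×20×8×450) = 112.32 kN/bolt; interior L_c = 66 − 22 = 44, R_n = 172.8 kN/bolt. φR_n = 0.75 × (1×112.32 + 2×172.8) = 343.4 kN.
Block shear: shear path 1×[37+2×66] = 1×169 mm, A_gv = 1352, A_nv = 1×(169 − 2.5×24)×8 = 872 mm²; tension to near edge: (35 − 0.5×24)×8 = 184 mm². R_n = min(0.6×450×872, 0.6×345×1352) + 1.0×450×184 = min(235.44, 279.86) + 82.8 = 318.24 kN. φR_n = 0.75 × 318.24 = 238.7 kN.
Tension yield (gross): A_g = 100×8 = 800 mm². φR_n = 0.90 × 345 × 800 = 248.4 kN.
Governing: min(331.5, 343.4, 238.7, 248.4) = 238.7 kN → block shear.

238.7 kN (block shear governs)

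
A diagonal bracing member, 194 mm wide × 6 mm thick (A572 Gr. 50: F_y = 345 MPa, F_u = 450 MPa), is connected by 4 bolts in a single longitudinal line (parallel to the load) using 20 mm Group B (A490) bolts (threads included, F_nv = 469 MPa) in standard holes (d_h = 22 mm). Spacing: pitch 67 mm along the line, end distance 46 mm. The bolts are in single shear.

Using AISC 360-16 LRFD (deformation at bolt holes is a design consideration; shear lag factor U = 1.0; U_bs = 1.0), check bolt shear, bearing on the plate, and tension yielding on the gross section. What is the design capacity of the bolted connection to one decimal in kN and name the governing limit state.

361.4 kN (gross-section yield governs)

Bolt shear: A_b = π(20)²/4 = 314.16 mm². φR_n = 0.75 × 469 × 314.16 × 4 × 1 = 442.0 kN.
Bearing (6 mm plate, F_u = 450 MPa): end bolts L_c = 46 − 22/2 = 35, R_n = min(1.2×35×6×450, 2.4×20×6×450) = 113.4 kN/bolt; interior L_c = 67 − 22 = 45, R_n = 129.6 kN/bolt. φR_n = 0.75 × (1×113.4 + 3×129.6) = 376.7 kN.
Tension yield (gross): A_g = 194×6 = 1164 mm². φR_n = 0.90 × 345 × 1164 = 361.4 kN.
Governing: min(442.0, 376.7, 361.4) = 361.4 kN → gross-section yield.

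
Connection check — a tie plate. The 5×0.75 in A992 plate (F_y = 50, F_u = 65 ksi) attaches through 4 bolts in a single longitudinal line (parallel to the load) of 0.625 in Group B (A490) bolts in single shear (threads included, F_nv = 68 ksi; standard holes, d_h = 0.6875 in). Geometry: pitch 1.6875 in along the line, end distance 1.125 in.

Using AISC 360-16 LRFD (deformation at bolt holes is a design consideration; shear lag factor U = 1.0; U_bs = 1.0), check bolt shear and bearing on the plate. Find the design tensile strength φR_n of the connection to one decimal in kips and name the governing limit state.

62.6 kips (bolt shear governs)

Bolt shear: A_b = π(0.625)²/4 = 0.3068 in². φR_n = 0.75 × 68 × 0.3068 × 4 × 1 = 62.6 kips.
Bearing (0.75 in plate, F_u = 65 ksi): end bolts L_c = 1.125 − 0.6875/2 = 0.78125, R_n = min(1.2×0.78125×0.75×65, 2.4×0.625×0.75×65) = 45.703 kips/bolt; interior L_c = 1.6875 − 0.6875 = 1, R_n = 58.5 kips/bolt. φR_n = 0.75 × (1×45.703 + 3×58.5) = 165.9 kips.
Governing: min(62.6, 165.9) = 62.6 kips → bolt shear.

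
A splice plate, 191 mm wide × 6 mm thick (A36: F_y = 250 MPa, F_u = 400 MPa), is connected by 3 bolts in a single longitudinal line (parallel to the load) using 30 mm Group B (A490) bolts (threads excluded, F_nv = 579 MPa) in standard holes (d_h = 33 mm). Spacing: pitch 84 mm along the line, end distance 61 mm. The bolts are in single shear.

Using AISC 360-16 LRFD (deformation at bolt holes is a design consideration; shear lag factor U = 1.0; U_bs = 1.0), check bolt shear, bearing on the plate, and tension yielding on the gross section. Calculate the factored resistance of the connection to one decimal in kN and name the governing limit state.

Bolt shear: A_b = π(30)²/4 = 706.86 mm². φR_n = 0.75 × 579 × 706.86 × 3 × 1 = 920.9 kN.
Bearing (6 mm plate, F_u = 400 MPa): end bolts L_c = 61 − 33/2 = 44.5, R_n = min(1.2×44.5×6×400, 2.4×30×6×400) = 128.16 kN/bolt; interior L_c = 84 − 33 = 51, R_n = 146.88 kN/bolt. φR_n = 0.75 × (1×128.16 + 2×146.88) = 316.4 kN.
Tension yield (gross): A_g = 191×6 = 1146 mm². φR_n = 0.90 × 250 × 1146 = 257.9 kN.
Governing: min(920.9, 316.4, 257.9) = 257.9 kN → gross-section yield.

257.9 kN (gross-section yield governs)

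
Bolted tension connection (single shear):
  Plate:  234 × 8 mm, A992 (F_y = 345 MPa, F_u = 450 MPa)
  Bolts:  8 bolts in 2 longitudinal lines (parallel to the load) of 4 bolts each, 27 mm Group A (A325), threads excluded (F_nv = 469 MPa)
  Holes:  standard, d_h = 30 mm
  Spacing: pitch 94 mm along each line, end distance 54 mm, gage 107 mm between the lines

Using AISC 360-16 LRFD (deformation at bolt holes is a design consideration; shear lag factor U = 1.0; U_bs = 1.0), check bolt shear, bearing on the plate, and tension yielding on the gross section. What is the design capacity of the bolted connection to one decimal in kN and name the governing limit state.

Bolt shear: A_b = π(27)²/4 = 572.56 mm². φR_n = 0.75 × 469 × 572.56 × 8 × 1 = 1611.2 kN.
Bearing (8 mm plate, F_u = 450 MPa): end bolts L_c = 54 − 30/2 = 39, R_n = min(1.2×39×8×450, 2.4×27×8×450) = 168.48 kN/bolt; interior L_c = 94 − 30 = 64, R_n = 233.28 kN/bolt. φR_n = 0.75 × (2×168.48 + 6×233.28) = 1302.5 kN.
Tension yield (gross): A_g = 234×8 = 1872 mm². φR_n = 0.90 × 345 × 1872 = 581.3 kN.
Governing: min(1611.2, 1302.5, 581.3) = 581.3 kN → gross-section yield.

581.3 kN (gross-section yield governs)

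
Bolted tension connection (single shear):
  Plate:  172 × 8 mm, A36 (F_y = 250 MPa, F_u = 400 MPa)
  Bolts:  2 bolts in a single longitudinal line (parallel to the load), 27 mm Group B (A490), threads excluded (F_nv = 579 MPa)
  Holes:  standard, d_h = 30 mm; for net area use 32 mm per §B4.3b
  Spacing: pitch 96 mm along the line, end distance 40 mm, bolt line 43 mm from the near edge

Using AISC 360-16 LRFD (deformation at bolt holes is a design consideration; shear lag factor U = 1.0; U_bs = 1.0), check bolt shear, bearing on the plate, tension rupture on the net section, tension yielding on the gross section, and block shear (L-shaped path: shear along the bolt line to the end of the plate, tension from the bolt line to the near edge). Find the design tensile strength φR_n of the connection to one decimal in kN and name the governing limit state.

Bolt shear: A_b = π(27)²/4 = 572.56 mm². φR_n = 0.75 × 579 × 572.56 × 2 × 1 = 497.3 kN.
Bearing (8 mm plate, F_u = 400 MPa): end bolts L_c = 40 − 30/2 = 25, R_n = min(1.2×25×8×400, 2.4×27×8×400) = 96 kN/bolt; interior L_c = 96 − 30 = 66, R_n = 207.36 kN/bolt. φR_n = 0.75 × (1×96 + 1×207.36) = 227.5 kN.
Tension rupture (net): A_n = (172 − 1×32)×8 = 1120 mm² (U = 1.0, A_e = A_n). φR_n = 0.75 × 400 × 1120 = 336.0 kN.
Tension yield (gross): A_g = 172×8 = 1376 mm². φR_n = 0.90 × 250 × 1376 = 309.6 kN.
Block shear: shear path 1×[40+1×96] = 1×136 mm, A_gv = 1088, A_nv = 1×(136 − 1.5×32)×8 = 704 mm²; tension to near edge: (43 − 0.5×32)×8 = 216 mm². R_n = min(0.6×400×704, 0.6×250×1088) + 1.0×400×216 = min(168.96, 163.2) + 86.4 = 249.6 kN. φR_n = 0.75 × 249.6 = 187.2 kN.
Governing: min(497.3, 227.5, 336.0, 309.6, 187.2) = 187.2 kN → block shear.

187.2 kN (block shear governs)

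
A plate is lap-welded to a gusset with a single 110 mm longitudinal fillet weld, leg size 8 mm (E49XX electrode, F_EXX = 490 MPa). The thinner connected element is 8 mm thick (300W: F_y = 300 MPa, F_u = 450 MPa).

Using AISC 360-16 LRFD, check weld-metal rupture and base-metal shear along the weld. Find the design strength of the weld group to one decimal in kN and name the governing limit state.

137.2 kN (weld metal governs)

Weld metal: throat = 0.707×8 = 5.656 mm, L = 110 mm. φR_n = 0.75 × 0.6 × 490 × 5.656 × 110 = 137.2 kN.
Base metal shear (8 mm plate): yield φR_n = 1.0×0.6×300×8×110 = 158.4 kN; rupture φR_n = 0.75×0.6×450×8×110 = 178.2 kN; take 158.4 kN (yield).
Governing: min(137.2, 158.4) = 137.2 kN → weld metal.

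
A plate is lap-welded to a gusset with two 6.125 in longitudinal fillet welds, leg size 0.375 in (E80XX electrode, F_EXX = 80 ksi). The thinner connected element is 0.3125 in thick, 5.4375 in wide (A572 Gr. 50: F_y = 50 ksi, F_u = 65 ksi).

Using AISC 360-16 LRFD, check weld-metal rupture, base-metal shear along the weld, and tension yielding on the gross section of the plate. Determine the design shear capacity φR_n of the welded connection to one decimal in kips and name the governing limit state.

76.5 kips (gross-section yield governs)

Weld metal: throat = 0.707×0.375 = 0.26513 in, L = 2×6.125 = 12.25 in. φR_n = 0.75 × 0.6 × 80 × 0.26513 × 12.25 = 116.9 kips.
Base metal shear (0.3125 in plate): yield φR_n = 1.0×0.6×50×0.3125×12.25 = 114.8 kips; rupture φR_n = 0.75×0.6×65×0.3125×12.25 = 112.0 kips; take 112.0 kips (rupture).
Tension yield (gross): A_g = 5.4375×0.3125 = 1.6992 in². φR_n = 0.90 × 50 × 1.6992 = 76.5 kips.
Governing: min(116.9, 112.0, 76.5) = 76.5 kips → gross-section yield.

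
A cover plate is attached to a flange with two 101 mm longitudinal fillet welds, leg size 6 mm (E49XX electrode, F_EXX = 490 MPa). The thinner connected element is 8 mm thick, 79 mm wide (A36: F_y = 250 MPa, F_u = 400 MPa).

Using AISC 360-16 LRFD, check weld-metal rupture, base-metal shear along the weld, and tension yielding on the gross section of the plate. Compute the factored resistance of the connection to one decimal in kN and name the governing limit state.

Weld metal: throat = 0.707×6 = 4.242 mm, L = 2×101 = 202 mm. φR_n = 0.75 × 0.6 × 490 × 4.242 × 202 = 188.9 kN.
Base metal shear (8 mm plate): yield φR_n = 1.0×0.6×250×8×202 = 242.4 kN; rupture φR_n = 0.75×0.6×400×8×202 = 290.9 kN; take 242.4 kN (yield).
Tension yield (gross): A_g = 79×8 = 632 mm². φR_n = 0.90 × 250 × 632 = 142.2 kN.
Governing: min(188.9, 242.4, 142.2) = 142.2 kN → gross-section yield.

142.2 kN (gross-section yield governs)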